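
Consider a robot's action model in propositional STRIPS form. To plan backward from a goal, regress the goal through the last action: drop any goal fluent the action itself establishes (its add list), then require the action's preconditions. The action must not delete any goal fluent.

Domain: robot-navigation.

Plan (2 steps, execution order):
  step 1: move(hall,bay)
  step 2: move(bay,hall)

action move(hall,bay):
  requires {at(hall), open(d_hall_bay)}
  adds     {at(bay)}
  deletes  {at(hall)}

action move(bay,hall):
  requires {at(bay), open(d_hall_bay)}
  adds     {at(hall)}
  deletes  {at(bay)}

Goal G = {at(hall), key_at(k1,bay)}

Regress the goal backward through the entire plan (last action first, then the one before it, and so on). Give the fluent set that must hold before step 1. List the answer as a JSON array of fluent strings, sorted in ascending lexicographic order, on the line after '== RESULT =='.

Regress step by step:
  through step 2 (move(bay,hall)): drop {at(hall)}, keep {key_at(k1,bay)}, require {at(bay), open(d_hall_bay)}
    → {at(bay), key_at(k1,bay), open(d_hall_bay)}
  through step 1 (move(hall,bay)): drop {at(bay)}, keep {key_at(k1,bay), open(d_hall_bay)}, require {at(hall), open(d_hall_bay)}
    → {at(hall), key_at(k1,bay), open(d_hall_bay)}

== RESULT ==
["at(hall)", "key_at(k1,bay)", "open(d_hall_bay)"]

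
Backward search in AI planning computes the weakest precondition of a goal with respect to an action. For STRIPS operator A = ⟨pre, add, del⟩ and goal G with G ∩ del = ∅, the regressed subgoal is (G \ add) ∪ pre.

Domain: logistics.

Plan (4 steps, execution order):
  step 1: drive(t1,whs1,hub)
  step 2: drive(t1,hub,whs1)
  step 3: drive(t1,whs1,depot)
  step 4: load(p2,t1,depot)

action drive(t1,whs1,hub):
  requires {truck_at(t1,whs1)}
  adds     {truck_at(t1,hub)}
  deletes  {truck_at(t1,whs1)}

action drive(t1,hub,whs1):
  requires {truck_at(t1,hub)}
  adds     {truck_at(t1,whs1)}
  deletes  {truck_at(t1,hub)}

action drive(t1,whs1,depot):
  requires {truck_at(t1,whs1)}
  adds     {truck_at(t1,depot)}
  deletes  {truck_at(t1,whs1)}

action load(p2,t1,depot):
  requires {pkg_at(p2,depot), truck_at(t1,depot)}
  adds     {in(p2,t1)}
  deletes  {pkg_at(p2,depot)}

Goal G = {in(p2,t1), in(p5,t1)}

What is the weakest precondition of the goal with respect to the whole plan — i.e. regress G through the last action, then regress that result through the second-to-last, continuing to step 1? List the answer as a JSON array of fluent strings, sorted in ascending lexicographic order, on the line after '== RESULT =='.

Work backward from the goal:
  through step 4 (load(p2,t1,depot)): drop {in(p2,t1)}, keep {in(p5,t1)}, require {pkg_at(p2,depot), truck_at(t1,depot)}
    → {in(p5,t1), pkg_at(p2,depot), truck_at(t1,depot)}
  through step 3 (drive(t1,whs1,depot)): drop {truck_at(t1,depot)}, keep {in(p5,t1), pkg_at(p2,depot)}, require {truck_at(t1,whs1)}
    → {in(p5,t1), pkg_at(p2,depot), truck_at(t1,whs1)}
  through step 2 (drive(t1,hub,whs1)): drop {truck_at(t1,whs1)}, keep {in(p5,t1), pkg_at(p2,depot)}, require {truck_at(t1,hub)}
    → {in(p5,t1), pkg_at(p2,depot), truck_at(t1,hub)}
  through step 1 (drive(t1,whs1,hub)): drop {truck_at(t1,hub)}, keep {in(p5,t1), pkg_at(p2,depot)}, require {truck_at(t1,whs1)}
    → {in(p5,t1), pkg_at(p2,depot), truck_at(t1,whs1)}

== RESULT ==
["in(p5,t1)", "pkg_at(p2,depot)", "truck_at(t1,whs1)"]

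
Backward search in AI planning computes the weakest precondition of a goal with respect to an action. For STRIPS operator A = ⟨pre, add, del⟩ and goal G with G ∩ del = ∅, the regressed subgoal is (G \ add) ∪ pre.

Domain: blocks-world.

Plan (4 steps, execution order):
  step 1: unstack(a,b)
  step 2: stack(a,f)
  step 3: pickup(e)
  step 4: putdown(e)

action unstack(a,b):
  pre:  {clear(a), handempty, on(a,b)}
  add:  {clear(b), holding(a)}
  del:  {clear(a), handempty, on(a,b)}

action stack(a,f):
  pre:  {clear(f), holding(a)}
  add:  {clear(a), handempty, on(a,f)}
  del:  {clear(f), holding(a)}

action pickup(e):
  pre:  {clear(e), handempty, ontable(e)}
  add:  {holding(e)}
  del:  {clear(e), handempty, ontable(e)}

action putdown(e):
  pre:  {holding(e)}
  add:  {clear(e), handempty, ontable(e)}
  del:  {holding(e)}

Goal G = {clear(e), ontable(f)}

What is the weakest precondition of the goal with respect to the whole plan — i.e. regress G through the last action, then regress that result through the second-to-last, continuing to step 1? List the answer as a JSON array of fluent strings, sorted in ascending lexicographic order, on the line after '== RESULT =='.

Work backward from the goal:
  through step 4 (putdown(e)): drop {clear(e)}, keep {ontable(f)}, require {holding(e)}
    → {holding(e), ontable(f)}
  through step 3 (pickup(e)): drop {holding(e)}, keep {ontable(f)}, require {clear(e), handempty, ontable(e)}
    → {clear(e), handempty, ontable(e), ontable(f)}
  through step 2 (stack(a,f)): drop {handempty}, keep {clear(e), ontable(e), ontable(f)}, require {clear(f), holding(a)}
    → {clear(e), clear(f), holding(a), ontable(e), ontable(f)}
  through step 1 (unstack(a,b)): drop {holding(a)}, keep {clear(e), clear(f), ontable(e), ontable(f)}, require {clear(a), handempty, on(a,b)}
    → {clear(a), clear(e), clear(f), handempty, on(a,b), ontable(e), ontable(f)}

== RESULT ==
["clear(a)", "clear(e)", "clear(f)", "handempty", "on(a,b)", "ontable(e)", "ontable(f)"]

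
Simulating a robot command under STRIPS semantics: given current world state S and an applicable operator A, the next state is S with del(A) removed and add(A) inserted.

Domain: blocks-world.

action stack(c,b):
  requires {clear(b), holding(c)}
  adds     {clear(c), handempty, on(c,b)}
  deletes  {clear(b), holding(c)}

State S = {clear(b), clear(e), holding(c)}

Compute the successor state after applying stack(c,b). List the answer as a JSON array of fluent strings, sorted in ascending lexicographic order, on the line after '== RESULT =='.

Progress:
  pre ⊆ S: {clear(b), holding(c)} ⊆ S  — applicable
  S \ del = {clear(e)}
  ∪ add   = {clear(c), clear(e), handempty, on(c,b)}

== RESULT ==
["clear(c)", "clear(e)", "handempty", "on(c,b)"]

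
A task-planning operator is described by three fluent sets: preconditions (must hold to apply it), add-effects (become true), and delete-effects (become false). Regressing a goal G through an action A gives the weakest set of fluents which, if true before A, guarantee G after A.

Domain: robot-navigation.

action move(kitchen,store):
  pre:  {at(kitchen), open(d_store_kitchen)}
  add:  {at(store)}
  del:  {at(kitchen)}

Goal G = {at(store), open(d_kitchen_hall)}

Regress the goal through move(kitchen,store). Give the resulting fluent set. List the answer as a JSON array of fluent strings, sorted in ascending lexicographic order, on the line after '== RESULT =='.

Compute (G \ add) ∪ pre:
  G ∩ del = {}  (empty — regression defined)
  G \ add = {at(store), open(d_kitchen_hall)} \ {at(store)} = {open(d_kitchen_hall)}
  ∪ pre   = {open(d_kitchen_hall)} ∪ {at(kitchen), open(d_store_kitchen)}
          = {at(kitchen), open(d_kitchen_hall), open(d_store_kitchen)}

== RESULT ==
["at(kitchen)", "open(d_kitchen_hall)", "open(d_store_kitchen)"]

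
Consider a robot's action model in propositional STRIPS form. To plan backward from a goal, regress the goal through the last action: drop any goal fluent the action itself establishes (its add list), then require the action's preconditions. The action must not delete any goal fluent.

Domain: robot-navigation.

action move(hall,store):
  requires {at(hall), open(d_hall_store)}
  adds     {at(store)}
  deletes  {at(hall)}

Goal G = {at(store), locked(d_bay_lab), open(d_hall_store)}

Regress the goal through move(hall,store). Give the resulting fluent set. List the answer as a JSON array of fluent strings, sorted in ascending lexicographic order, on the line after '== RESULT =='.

Regress:
  G ∩ del = {}  (empty — regression defined)
  G \ add = {at(store), locked(d_bay_lab), open(d_hall_store)} \ {at(store)} = {locked(d_bay_lab), open(d_hall_store)}
  ∪ pre   = {locked(d_bay_lab), open(d_hall_store)} ∪ {at(hall), open(d_hall_store)}
          = {at(hall), locked(d_bay_lab), open(d_hall_store)}

== RESULT ==
["at(hall)", "locked(d_bay_lab)", "open(d_hall_store)"]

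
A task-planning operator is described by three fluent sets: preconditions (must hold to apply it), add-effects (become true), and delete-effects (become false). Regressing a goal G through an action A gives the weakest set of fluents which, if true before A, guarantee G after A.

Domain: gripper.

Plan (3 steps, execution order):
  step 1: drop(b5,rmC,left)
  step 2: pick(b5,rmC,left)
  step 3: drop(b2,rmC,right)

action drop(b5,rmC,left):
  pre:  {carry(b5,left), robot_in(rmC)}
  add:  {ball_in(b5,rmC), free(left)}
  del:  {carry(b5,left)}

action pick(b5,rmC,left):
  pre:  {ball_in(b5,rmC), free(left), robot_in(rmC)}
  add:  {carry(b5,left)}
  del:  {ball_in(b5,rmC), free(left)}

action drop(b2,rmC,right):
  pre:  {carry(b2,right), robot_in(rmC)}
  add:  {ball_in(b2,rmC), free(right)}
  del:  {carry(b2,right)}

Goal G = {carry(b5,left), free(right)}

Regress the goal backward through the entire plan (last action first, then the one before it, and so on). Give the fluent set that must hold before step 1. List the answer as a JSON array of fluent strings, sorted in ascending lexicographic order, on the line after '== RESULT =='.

Work backward from the goal:
  through step 3 (drop(b2,rmC,right)): drop {free(right)}, keep {carry(b5,left)}, require {carry(b2,right), robot_in(rmC)}
    → {carry(b2,right), carry(b5,left), robot_in(rmC)}
  through step 2 (pick(b5,rmC,left)): drop {carry(b5,left)}, keep {carry(b2,right), robot_in(rmC)}, require {ball_in(b5,rmC), free(left), robot_in(rmC)}
    → {ball_in(b5,rmC), carry(b2,right), free(left), robot_in(rmC)}
  through step 1 (drop(b5,rmC,left)): drop {ball_in(b5,rmC), free(left)}, keep {carry(b2,right), robot_in(rmC)}, require {carry(b5,left), robot_in(rmC)}
    → {carry(b2,right), carry(b5,left), robot_in(rmC)}

== RESULT ==
["carry(b2,right)", "carry(b5,left)", "robot_in(rmC)"]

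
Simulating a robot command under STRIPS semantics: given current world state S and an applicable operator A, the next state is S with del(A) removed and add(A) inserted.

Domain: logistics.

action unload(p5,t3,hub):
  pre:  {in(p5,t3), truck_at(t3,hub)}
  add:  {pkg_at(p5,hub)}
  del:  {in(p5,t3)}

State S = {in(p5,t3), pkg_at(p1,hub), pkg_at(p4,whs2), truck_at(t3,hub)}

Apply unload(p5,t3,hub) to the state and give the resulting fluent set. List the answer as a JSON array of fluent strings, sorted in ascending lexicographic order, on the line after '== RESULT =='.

Progress:
  pre ⊆ S: {in(p5,t3), truck_at(t3,hub)} ⊆ S  — applicable
  S \ del = {pkg_at(p1,hub), pkg_at(p4,whs2), truck_at(t3,hub)}
  ∪ add   = {pkg_at(p1,hub), pkg_at(p4,whs2), pkg_at(p5,hub), truck_at(t3,hub)}

== RESULT ==
["pkg_at(p1,hub)", "pkg_at(p4,whs2)", "pkg_at(p5,hub)", "truck_at(t3,hub)"]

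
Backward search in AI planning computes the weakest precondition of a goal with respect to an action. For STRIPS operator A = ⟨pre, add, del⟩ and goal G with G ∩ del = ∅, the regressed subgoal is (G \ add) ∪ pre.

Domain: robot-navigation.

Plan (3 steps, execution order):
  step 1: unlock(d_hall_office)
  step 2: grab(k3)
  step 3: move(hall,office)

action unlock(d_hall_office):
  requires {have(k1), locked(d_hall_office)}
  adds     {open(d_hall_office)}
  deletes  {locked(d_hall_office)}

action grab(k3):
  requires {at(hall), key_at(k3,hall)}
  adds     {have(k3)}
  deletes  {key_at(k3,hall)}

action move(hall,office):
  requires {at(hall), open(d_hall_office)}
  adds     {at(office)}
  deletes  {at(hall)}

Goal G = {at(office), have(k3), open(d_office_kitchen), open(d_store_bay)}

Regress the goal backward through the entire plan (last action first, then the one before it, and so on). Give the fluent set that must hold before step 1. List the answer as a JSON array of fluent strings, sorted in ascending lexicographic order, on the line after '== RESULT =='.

Regress step by step:
  through step 3 (move(hall,office)): drop {at(office)}, keep {have(k3), open(d_office_kitchen), open(d_store_bay)}, require {at(hall), open(d_hall_office)}
    → {at(hall), have(k3), open(d_hall_office), open(d_office_kitchen), open(d_store_bay)}
  through step 2 (grab(k3)): drop {have(k3)}, keep {at(hall), open(d_hall_office), open(d_office_kitchen), open(d_store_bay)}, require {at(hall), key_at(k3,hall)}
    → {at(hall), key_at(k3,hall), open(d_hall_office), open(d_office_kitchen), open(d_store_bay)}
  through step 1 (unlock(d_hall_office)): drop {open(d_hall_office)}, keep {at(hall), key_at(k3,hall), open(d_office_kitchen), open(d_store_bay)}, require {have(k1), locked(d_hall_office)}
    → {at(hall), have(k1), key_at(k3,hall), locked(d_hall_office), open(d_office_kitchen), open(d_store_bay)}

== RESULT ==
["at(hall)", "have(k1)", "key_at(k3,hall)", "locked(d_hall_office)", "open(d_office_kitchen)", "open(d_store_bay)"]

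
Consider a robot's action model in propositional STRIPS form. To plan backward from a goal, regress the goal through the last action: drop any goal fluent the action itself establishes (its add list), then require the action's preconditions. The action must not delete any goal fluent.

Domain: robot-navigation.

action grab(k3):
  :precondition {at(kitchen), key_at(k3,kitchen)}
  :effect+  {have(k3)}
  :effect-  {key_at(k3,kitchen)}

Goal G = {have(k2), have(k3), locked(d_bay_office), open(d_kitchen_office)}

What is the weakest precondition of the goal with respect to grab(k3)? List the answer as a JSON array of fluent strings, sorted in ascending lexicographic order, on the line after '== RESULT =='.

Regress:
  G ∩ del = {}  (empty — regression defined)
  G \ add = {have(k2), have(k3), locked(d_bay_office), open(d_kitchen_office)} \ {have(k3)} = {have(k2), locked(d_bay_office), open(d_kitchen_office)}
  ∪ pre   = {have(k2), locked(d_bay_office), open(d_kitchen_office)} ∪ {at(kitchen), key_at(k3,kitchen)}
          = {at(kitchen), have(k2), key_at(k3,kitchen), locked(d_bay_office), open(d_kitchen_office)}

== RESULT ==
["at(kitchen)", "have(k2)", "key_at(k3,kitchen)", "locked(d_bay_office)", "open(d_kitchen_office)"]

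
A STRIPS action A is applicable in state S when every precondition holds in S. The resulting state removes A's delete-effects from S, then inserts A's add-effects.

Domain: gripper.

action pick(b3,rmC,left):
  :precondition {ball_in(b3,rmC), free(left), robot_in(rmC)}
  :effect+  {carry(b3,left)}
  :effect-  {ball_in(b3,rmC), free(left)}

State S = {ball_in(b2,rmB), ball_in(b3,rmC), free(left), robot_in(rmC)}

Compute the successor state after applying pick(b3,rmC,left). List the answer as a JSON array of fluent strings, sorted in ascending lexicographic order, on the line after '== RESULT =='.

Progress:
  pre ⊆ S: {ball_in(b3,rmC), free(left), robot_in(rmC)} ⊆ S  — applicable
  S \ del = {ball_in(b2,rmB), robot_in(rmC)}
  ∪ add   = {ball_in(b2,rmB), carry(b3,left), robot_in(rmC)}

== RESULT ==
["ball_in(b2,rmB)", "carry(b3,left)", "robot_in(rmC)"]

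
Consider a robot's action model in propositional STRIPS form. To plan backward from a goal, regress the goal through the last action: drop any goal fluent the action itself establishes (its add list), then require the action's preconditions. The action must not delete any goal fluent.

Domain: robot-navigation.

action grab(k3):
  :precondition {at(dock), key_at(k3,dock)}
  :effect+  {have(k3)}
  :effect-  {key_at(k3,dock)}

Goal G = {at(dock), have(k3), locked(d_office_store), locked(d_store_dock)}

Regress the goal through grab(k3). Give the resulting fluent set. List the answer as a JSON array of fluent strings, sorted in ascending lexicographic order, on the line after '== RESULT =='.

Regress:
  G ∩ del = {}  (empty — regression defined)
  G \ add = {at(dock), have(k3), locked(d_office_store), locked(d_store_dock)} \ {have(k3)} = {at(dock), locked(d_office_store), locked(d_store_dock)}
  ∪ pre   = {at(dock), locked(d_office_store), locked(d_store_dock)} ∪ {at(dock), key_at(k3,dock)}
          = {at(dock), key_at(k3,dock), locked(d_office_store), locked(d_store_dock)}

== RESULT ==
["at(dock)", "key_at(k3,dock)", "locked(d_office_store)", "locked(d_store_dock)"]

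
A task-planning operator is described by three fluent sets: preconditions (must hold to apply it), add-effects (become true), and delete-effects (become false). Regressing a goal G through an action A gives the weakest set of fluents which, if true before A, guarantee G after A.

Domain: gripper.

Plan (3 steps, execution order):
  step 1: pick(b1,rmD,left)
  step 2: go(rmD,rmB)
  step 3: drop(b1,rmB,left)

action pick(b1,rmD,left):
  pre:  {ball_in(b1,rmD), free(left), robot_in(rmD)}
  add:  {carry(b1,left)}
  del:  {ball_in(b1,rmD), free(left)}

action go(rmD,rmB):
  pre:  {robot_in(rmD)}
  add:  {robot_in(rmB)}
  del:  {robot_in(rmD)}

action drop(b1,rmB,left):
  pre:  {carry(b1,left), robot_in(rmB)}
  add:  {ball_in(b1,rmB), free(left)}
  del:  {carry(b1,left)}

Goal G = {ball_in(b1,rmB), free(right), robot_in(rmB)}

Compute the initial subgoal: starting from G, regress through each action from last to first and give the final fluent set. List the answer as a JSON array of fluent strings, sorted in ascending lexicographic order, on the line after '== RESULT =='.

Regress step by step:
  through step 3 (drop(b1,rmB,left)): drop {ball_in(b1,rmB)}, keep {free(right), robot_in(rmB)}, require {carry(b1,left), robot_in(rmB)}
    → {carry(b1,left), free(right), robot_in(rmB)}
  through step 2 (go(rmD,rmB)): drop {robot_in(rmB)}, keep {carry(b1,left), free(right)}, require {robot_in(rmD)}
    → {carry(b1,left), free(right), robot_in(rmD)}
  through step 1 (pick(b1,rmD,left)): drop {carry(b1,left)}, keep {free(right), robot_in(rmD)}, require {ball_in(b1,rmD), free(left), robot_in(rmD)}
    → {ball_in(b1,rmD), free(left), free(right), robot_in(rmD)}

== RESULT ==
["ball_in(b1,rmD)", "free(left)", "free(right)", "robot_in(rmD)"]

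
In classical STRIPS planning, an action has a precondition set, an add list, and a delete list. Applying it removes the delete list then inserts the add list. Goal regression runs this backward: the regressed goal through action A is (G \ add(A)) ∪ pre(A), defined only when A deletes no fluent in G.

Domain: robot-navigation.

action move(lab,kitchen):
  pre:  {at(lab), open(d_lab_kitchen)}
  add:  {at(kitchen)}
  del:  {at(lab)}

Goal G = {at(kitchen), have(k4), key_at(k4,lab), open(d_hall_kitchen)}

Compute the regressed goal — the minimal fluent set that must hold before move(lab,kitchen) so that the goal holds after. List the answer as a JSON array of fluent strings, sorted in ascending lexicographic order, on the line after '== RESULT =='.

Regress:
  G ∩ del = {}  (empty — regression defined)
  G \ add = {at(kitchen), have(k4), key_at(k4,lab), open(d_hall_kitchen)} \ {at(kitchen)} = {have(k4), key_at(k4,lab), open(d_hall_kitchen)}
  ∪ pre   = {have(k4), key_at(k4,lab), open(d_hall_kitchen)} ∪ {at(lab), open(d_lab_kitchen)}
          = {at(lab), have(k4), key_at(k4,lab), open(d_hall_kitchen), open(d_lab_kitchen)}

== RESULT ==
["at(lab)", "have(k4)", "key_at(k4,lab)", "open(d_hall_kitchen)", "open(d_lab_kitchen)"]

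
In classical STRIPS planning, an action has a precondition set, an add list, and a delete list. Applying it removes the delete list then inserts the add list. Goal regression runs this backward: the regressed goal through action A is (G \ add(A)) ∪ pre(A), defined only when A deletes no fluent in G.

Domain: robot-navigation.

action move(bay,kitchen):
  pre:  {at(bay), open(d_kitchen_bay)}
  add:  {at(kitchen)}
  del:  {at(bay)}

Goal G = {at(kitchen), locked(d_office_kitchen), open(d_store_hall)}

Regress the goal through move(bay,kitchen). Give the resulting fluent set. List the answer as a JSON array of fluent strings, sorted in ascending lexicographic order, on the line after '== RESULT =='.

Compute (G \ add) ∪ pre:
  G ∩ del = {}  (empty — regression defined)
  G \ add = {at(kitchen), locked(d_office_kitchen), open(d_store_hall)} \ {at(kitchen)} = {locked(d_office_kitchen), open(d_store_hall)}
  ∪ pre   = {locked(d_office_kitchen), open(d_store_hall)} ∪ {at(bay), open(d_kitchen_bay)}
          = {at(bay), locked(d_office_kitchen), open(d_kitchen_bay), open(d_store_hall)}

== RESULT ==
["at(bay)", "locked(d_office_kitchen)", "open(d_kitchen_bay)", "open(d_store_hall)"]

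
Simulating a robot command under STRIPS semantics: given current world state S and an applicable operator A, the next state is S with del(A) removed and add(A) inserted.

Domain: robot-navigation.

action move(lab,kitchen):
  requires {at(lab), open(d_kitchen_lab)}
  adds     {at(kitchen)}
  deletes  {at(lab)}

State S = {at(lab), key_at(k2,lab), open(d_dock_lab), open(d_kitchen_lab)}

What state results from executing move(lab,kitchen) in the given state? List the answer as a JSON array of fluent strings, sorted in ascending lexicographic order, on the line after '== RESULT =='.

Compute (S \ del) ∪ add:
  pre ⊆ S: {at(lab), open(d_kitchen_lab)} ⊆ S  — applicable
  S \ del = {key_at(k2,lab), open(d_dock_lab), open(d_kitchen_lab)}
  ∪ add   = {at(kitchen), key_at(k2,lab), open(d_dock_lab), open(d_kitchen_lab)}

== RESULT ==
["at(kitchen)", "key_at(k2,lab)", "open(d_dock_lab)", "open(d_kitchen_lab)"]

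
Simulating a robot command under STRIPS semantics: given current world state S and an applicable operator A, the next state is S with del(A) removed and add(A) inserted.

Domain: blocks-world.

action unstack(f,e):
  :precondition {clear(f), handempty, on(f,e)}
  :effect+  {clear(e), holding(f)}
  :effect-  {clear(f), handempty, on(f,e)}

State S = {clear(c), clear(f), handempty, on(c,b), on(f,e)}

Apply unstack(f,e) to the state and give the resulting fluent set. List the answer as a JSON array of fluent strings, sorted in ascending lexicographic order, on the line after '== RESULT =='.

Progress:
  pre ⊆ S: {clear(f), handempty, on(f,e)} ⊆ S  — applicable
  S \ del = {clear(c), on(c,b)}
  ∪ add   = {clear(c), clear(e), holding(f), on(c,b)}

== RESULT ==
["clear(c)", "clear(e)", "holding(f)", "on(c,b)"]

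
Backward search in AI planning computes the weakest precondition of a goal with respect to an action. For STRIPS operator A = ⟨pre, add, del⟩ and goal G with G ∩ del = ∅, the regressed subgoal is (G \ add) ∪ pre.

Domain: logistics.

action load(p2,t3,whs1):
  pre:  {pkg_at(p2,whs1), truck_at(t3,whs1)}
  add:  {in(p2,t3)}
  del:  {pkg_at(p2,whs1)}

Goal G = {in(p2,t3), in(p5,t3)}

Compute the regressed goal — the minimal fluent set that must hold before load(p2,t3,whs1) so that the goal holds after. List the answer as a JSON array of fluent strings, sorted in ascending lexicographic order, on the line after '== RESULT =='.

Compute (G \ add) ∪ pre:
  G ∩ del = {}  (empty — regression defined)
  G \ add = {in(p2,t3), in(p5,t3)} \ {in(p2,t3)} = {in(p5,t3)}
  ∪ pre   = {in(p5,t3)} ∪ {pkg_at(p2,whs1), truck_at(t3,whs1)}
          = {in(p5,t3), pkg_at(p2,whs1), truck_at(t3,whs1)}

== RESULT ==
["in(p5,t3)", "pkg_at(p2,whs1)", "truck_at(t3,whs1)"]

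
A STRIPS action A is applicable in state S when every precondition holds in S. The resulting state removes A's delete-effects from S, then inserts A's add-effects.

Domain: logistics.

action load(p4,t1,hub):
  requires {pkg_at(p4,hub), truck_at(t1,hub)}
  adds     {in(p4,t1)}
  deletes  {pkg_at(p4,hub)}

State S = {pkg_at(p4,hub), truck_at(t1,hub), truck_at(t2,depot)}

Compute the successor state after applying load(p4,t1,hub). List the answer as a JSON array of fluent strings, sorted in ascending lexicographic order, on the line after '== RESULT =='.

Compute (S \ del) ∪ add:
  pre ⊆ S: {pkg_at(p4,hub), truck_at(t1,hub)} ⊆ S  — applicable
  S \ del = {truck_at(t1,hub), truck_at(t2,depot)}
  ∪ add   = {in(p4,t1), truck_at(t1,hub), truck_at(t2,depot)}

== RESULT ==
["in(p4,t1)", "truck_at(t1,hub)", "truck_at(t2,depot)"]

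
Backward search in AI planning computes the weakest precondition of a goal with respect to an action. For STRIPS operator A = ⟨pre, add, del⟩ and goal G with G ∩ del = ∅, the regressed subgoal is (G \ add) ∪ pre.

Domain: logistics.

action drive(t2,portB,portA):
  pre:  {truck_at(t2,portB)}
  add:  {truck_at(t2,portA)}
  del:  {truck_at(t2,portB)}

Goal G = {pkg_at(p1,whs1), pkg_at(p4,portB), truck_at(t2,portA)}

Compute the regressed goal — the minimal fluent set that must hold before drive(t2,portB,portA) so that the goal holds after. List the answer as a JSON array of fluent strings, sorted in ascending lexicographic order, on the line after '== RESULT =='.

Regress:
  G ∩ del = {}  (empty — regression defined)
  G \ add = {pkg_at(p1,whs1), pkg_at(p4,portB), truck_at(t2,portA)} \ {truck_at(t2,portA)} = {pkg_at(p1,whs1), pkg_at(p4,portB)}
  ∪ pre   = {pkg_at(p1,whs1), pkg_at(p4,portB)} ∪ {truck_at(t2,portB)}
          = {pkg_at(p1,whs1), pkg_at(p4,portB), truck_at(t2,portB)}

== RESULT ==
["pkg_at(p1,whs1)", "pkg_at(p4,portB)", "truck_at(t2,portB)"]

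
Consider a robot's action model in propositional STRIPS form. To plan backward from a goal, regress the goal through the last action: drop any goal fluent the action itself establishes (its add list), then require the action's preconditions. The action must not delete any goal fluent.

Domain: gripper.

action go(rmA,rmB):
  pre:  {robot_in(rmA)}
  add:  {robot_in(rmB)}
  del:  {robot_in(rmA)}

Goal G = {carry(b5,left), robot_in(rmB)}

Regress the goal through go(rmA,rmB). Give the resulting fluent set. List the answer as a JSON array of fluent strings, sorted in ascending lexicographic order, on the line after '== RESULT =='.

Regress:
  G ∩ del = {}  (empty — regression defined)
  G \ add = {carry(b5,left), robot_in(rmB)} \ {robot_in(rmB)} = {carry(b5,left)}
  ∪ pre   = {carry(b5,left)} ∪ {robot_in(rmA)}
          = {carry(b5,left), robot_in(rmA)}

== RESULT ==
["carry(b5,left)", "robot_in(rmA)"]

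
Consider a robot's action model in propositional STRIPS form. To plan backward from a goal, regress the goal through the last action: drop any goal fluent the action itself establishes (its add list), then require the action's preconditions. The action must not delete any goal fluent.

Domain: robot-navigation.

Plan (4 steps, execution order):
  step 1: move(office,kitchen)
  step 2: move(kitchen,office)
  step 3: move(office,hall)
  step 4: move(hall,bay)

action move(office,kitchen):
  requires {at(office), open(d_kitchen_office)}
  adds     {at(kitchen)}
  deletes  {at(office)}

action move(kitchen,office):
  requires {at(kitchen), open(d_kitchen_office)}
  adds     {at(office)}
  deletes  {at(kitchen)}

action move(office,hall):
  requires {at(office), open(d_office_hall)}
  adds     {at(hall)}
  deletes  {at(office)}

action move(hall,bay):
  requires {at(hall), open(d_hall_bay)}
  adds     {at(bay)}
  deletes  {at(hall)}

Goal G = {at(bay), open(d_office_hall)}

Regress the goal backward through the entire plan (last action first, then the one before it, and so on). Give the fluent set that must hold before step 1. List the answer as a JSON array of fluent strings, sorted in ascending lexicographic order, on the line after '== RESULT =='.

Work backward from the goal:
  through step 4 (move(hall,bay)): drop {at(bay)}, keep {open(d_office_hall)}, require {at(hall), open(d_hall_bay)}
    → {at(hall), open(d_hall_bay), open(d_office_hall)}
  through step 3 (move(office,hall)): drop {at(hall)}, keep {open(d_hall_bay), open(d_office_hall)}, require {at(office), open(d_office_hall)}
    → {at(office), open(d_hall_bay), open(d_office_hall)}
  through step 2 (move(kitchen,office)): drop {at(office)}, keep {open(d_hall_bay), open(d_office_hall)}, require {at(kitchen), open(d_kitchen_office)}
    → {at(kitchen), open(d_hall_bay), open(d_kitchen_office), open(d_office_hall)}
  through step 1 (move(office,kitchen)): drop {at(kitchen)}, keep {open(d_hall_bay), open(d_kitchen_office), open(d_office_hall)}, require {at(office), open(d_kitchen_office)}
    → {at(office), open(d_hall_bay), open(d_kitchen_office), open(d_office_hall)}

== RESULT ==
["at(office)", "open(d_hall_bay)", "open(d_kitchen_office)", "open(d_office_hall)"]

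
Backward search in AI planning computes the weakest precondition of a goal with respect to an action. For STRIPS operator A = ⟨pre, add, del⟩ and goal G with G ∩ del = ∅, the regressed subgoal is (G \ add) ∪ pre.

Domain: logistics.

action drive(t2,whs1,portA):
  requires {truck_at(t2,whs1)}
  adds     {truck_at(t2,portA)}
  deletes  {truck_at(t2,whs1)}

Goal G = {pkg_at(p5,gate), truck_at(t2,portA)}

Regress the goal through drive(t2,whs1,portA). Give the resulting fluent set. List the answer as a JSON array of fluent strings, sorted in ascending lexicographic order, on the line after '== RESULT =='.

Compute (G \ add) ∪ pre:
  G ∩ del = {}  (empty — regression defined)
  G \ add = {pkg_at(p5,gate), truck_at(t2,portA)} \ {truck_at(t2,portA)} = {pkg_at(p5,gate)}
  ∪ pre   = {pkg_at(p5,gate)} ∪ {truck_at(t2,whs1)}
          = {pkg_at(p5,gate), truck_at(t2,whs1)}

== RESULT ==
["pkg_at(p5,gate)", "truck_at(t2,whs1)"]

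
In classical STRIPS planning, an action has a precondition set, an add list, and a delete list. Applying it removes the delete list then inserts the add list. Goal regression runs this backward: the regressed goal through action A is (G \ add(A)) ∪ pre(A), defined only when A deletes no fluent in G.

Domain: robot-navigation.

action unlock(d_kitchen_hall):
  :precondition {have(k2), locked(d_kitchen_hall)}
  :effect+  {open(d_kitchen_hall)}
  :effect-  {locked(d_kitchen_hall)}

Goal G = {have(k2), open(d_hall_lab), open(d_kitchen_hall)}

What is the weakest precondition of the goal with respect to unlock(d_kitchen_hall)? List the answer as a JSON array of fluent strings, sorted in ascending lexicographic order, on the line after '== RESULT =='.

Regress:
  G ∩ del = {}  (empty — regression defined)
  G \ add = {have(k2), open(d_hall_lab), open(d_kitchen_hall)} \ {open(d_kitchen_hall)} = {have(k2), open(d_hall_lab)}
  ∪ pre   = {have(k2), open(d_hall_lab)} ∪ {have(k2), locked(d_kitchen_hall)}
          = {have(k2), locked(d_kitchen_hall), open(d_hall_lab)}

== RESULT ==
["have(k2)", "locked(d_kitchen_hall)", "open(d_hall_lab)"]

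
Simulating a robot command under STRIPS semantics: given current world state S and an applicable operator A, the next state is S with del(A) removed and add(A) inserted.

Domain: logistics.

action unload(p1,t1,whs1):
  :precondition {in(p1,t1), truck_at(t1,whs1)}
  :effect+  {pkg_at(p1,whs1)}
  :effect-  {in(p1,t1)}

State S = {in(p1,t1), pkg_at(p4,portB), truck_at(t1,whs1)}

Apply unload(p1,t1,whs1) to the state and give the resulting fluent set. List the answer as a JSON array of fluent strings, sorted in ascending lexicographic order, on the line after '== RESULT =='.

Progress:
  pre ⊆ S: {in(p1,t1), truck_at(t1,whs1)} ⊆ S  — applicable
  S \ del = {pkg_at(p4,portB), truck_at(t1,whs1)}
  ∪ add   = {pkg_at(p1,whs1), pkg_at(p4,portB), truck_at(t1,whs1)}

== RESULT ==
["pkg_at(p1,whs1)", "pkg_at(p4,portB)", "truck_at(t1,whs1)"]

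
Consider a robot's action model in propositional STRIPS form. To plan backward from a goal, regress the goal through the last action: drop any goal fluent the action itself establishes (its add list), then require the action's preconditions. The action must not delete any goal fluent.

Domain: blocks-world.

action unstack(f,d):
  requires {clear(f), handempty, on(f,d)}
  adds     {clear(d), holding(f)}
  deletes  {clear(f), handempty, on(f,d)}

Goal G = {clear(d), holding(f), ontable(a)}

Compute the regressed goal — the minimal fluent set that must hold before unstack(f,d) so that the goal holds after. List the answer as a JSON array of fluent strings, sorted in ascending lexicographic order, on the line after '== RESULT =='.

Regress:
  G ∩ del = {}  (empty — regression defined)
  G \ add = {clear(d), holding(f), ontable(a)} \ {clear(d), holding(f)} = {ontable(a)}
  ∪ pre   = {ontable(a)} ∪ {clear(f), handempty, on(f,d)}
          = {clear(f), handempty, on(f,d), ontable(a)}

== RESULT ==
["clear(f)", "handempty", "on(f,d)", "ontable(a)"]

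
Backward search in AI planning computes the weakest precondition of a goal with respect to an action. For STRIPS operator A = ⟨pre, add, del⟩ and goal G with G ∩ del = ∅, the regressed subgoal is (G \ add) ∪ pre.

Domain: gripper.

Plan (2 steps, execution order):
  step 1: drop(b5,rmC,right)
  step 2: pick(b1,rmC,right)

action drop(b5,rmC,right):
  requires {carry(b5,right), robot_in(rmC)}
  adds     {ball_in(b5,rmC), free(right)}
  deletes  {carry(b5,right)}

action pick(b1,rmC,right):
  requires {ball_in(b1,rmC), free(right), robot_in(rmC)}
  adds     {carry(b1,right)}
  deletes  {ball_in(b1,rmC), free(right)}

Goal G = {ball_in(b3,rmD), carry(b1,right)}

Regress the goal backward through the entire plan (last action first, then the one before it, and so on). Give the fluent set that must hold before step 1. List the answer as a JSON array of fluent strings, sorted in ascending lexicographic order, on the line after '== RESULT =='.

Work backward from the goal:
  through step 2 (pick(b1,rmC,right)): drop {carry(b1,right)}, keep {ball_in(b3,rmD)}, require {ball_in(b1,rmC), free(right), robot_in(rmC)}
    → {ball_in(b1,rmC), ball_in(b3,rmD), free(right), robot_in(rmC)}
  through step 1 (drop(b5,rmC,right)): drop {free(right)}, keep {ball_in(b1,rmC), ball_in(b3,rmD), robot_in(rmC)}, require {carry(b5,right), robot_in(rmC)}
    → {ball_in(b1,rmC), ball_in(b3,rmD), carry(b5,right), robot_in(rmC)}

== RESULT ==
["ball_in(b1,rmC)", "ball_in(b3,rmD)", "carry(b5,right)", "robot_in(rmC)"]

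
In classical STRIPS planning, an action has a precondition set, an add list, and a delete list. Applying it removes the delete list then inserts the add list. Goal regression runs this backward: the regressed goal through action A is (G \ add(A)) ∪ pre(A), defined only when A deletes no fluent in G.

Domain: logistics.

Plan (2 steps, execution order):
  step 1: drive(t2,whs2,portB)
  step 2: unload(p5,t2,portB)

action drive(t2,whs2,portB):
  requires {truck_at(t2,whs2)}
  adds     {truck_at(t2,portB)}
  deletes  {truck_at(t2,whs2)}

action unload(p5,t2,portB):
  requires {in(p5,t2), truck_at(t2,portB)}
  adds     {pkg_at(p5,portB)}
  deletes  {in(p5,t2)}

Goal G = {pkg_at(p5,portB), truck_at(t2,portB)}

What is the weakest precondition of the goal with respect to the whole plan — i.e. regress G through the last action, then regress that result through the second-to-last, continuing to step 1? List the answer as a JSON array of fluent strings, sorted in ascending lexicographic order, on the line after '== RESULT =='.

Regress step by step:
  through step 2 (unload(p5,t2,portB)): drop {pkg_at(p5,portB)}, keep {truck_at(t2,portB)}, require {in(p5,t2), truck_at(t2,portB)}
    → {in(p5,t2), truck_at(t2,portB)}
  through step 1 (drive(t2,whs2,portB)): drop {truck_at(t2,portB)}, keep {in(p5,t2)}, require {truck_at(t2,whs2)}
    → {in(p5,t2), truck_at(t2,whs2)}

== RESULT ==
["in(p5,t2)", "truck_at(t2,whs2)"]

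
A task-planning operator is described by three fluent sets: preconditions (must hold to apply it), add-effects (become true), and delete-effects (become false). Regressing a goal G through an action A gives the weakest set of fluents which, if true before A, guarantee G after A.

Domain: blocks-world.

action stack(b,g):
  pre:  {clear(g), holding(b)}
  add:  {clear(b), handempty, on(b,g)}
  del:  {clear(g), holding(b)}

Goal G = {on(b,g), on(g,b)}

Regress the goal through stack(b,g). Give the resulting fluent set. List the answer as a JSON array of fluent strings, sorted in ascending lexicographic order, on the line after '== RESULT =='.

Regress:
  G ∩ del = {}  (empty — regression defined)
  G \ add = {on(b,g), on(g,b)} \ {clear(b), handempty, on(b,g)} = {on(g,b)}
  ∪ pre   = {on(g,b)} ∪ {clear(g), holding(b)}
          = {clear(g), holding(b), on(g,b)}

== RESULT ==
["clear(g)", "holding(b)", "on(g,b)"]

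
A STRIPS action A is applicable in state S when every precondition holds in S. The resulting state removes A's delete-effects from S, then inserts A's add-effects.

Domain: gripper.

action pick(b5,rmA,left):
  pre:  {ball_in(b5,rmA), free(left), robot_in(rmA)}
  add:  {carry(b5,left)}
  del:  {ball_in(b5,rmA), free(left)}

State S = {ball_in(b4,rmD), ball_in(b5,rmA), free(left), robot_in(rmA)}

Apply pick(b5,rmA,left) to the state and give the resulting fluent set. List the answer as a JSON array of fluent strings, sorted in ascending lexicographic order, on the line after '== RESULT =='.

Progress:
  pre ⊆ S: {ball_in(b5,rmA), free(left), robot_in(rmA)} ⊆ S  — applicable
  S \ del = {ball_in(b4,rmD), robot_in(rmA)}
  ∪ add   = {ball_in(b4,rmD), carry(b5,left), robot_in(rmA)}

== RESULT ==
["ball_in(b4,rmD)", "carry(b5,left)", "robot_in(rmA)"]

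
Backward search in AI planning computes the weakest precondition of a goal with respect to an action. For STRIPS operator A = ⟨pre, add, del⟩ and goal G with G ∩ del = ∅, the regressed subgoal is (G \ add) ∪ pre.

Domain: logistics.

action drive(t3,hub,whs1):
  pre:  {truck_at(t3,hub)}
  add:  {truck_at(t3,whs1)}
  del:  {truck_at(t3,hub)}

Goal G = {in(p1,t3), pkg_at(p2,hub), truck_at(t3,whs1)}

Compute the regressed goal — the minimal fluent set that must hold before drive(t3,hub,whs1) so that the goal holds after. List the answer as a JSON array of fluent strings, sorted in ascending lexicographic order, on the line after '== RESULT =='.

Compute (G \ add) ∪ pre:
  G ∩ del = {}  (empty — regression defined)
  G \ add = {in(p1,t3), pkg_at(p2,hub), truck_at(t3,whs1)} \ {truck_at(t3,whs1)} = {in(p1,t3), pkg_at(p2,hub)}
  ∪ pre   = {in(p1,t3), pkg_at(p2,hub)} ∪ {truck_at(t3,hub)}
          = {in(p1,t3), pkg_at(p2,hub), truck_at(t3,hub)}

== RESULT ==
["in(p1,t3)", "pkg_at(p2,hub)", "truck_at(t3,hub)"]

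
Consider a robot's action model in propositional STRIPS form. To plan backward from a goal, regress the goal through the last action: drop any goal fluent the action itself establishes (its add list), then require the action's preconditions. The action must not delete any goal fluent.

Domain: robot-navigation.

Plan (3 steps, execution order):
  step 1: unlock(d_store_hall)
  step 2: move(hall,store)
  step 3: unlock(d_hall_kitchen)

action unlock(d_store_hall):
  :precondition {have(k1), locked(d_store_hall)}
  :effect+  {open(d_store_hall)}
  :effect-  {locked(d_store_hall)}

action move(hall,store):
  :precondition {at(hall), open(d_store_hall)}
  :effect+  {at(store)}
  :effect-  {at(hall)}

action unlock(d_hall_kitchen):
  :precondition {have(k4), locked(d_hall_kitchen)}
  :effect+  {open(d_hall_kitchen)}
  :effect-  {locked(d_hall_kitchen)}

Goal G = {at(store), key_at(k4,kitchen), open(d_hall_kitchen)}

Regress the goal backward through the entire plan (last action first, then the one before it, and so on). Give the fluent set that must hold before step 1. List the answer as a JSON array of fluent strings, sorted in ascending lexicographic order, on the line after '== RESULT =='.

Work backward from the goal:
  through step 3 (unlock(d_hall_kitchen)): drop {open(d_hall_kitchen)}, keep {at(store), key_at(k4,kitchen)}, require {have(k4), locked(d_hall_kitchen)}
    → {at(store), have(k4), key_at(k4,kitchen), locked(d_hall_kitchen)}
  through step 2 (move(hall,store)): drop {at(store)}, keep {have(k4), key_at(k4,kitchen), locked(d_hall_kitchen)}, require {at(hall), open(d_store_hall)}
    → {at(hall), have(k4), key_at(k4,kitchen), locked(d_hall_kitchen), open(d_store_hall)}
  through step 1 (unlock(d_store_hall)): drop {open(d_store_hall)}, keep {at(hall), have(k4), key_at(k4,kitchen), locked(d_hall_kitchen)}, require {have(k1), locked(d_store_hall)}
    → {at(hall), have(k1), have(k4), key_at(k4,kitchen), locked(d_hall_kitchen), locked(d_store_hall)}

== RESULT ==
["at(hall)", "have(k1)", "have(k4)", "key_at(k4,kitchen)", "locked(d_hall_kitchen)", "locked(d_store_hall)"]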